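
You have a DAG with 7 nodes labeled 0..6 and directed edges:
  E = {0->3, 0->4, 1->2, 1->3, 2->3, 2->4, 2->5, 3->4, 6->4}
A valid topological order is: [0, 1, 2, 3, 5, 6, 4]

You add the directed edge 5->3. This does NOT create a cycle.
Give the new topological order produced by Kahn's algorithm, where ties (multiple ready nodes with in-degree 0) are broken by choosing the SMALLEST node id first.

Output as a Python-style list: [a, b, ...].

Old toposort: [0, 1, 2, 3, 5, 6, 4]
Added edge: 5->3
Position of 5 (4) > position of 3 (3). Must reorder: 5 must now come before 3.
Run Kahn's algorithm (break ties by smallest node id):
  initial in-degrees: [0, 0, 1, 4, 4, 1, 0]
  ready (indeg=0): [0, 1, 6]
  pop 0: indeg[3]->3; indeg[4]->3 | ready=[1, 6] | order so far=[0]
  pop 1: indeg[2]->0; indeg[3]->2 | ready=[2, 6] | order so far=[0, 1]
  pop 2: indeg[3]->1; indeg[4]->2; indeg[5]->0 | ready=[5, 6] | order so far=[0, 1, 2]
  pop 5: indeg[3]->0 | ready=[3, 6] | order so far=[0, 1, 2, 5]
  pop 3: indeg[4]->1 | ready=[6] | order so far=[0, 1, 2, 5, 3]
  pop 6: indeg[4]->0 | ready=[4] | order so far=[0, 1, 2, 5, 3, 6]
  pop 4: no out-edges | ready=[] | order so far=[0, 1, 2, 5, 3, 6, 4]
  Result: [0, 1, 2, 5, 3, 6, 4]

Answer: [0, 1, 2, 5, 3, 6, 4]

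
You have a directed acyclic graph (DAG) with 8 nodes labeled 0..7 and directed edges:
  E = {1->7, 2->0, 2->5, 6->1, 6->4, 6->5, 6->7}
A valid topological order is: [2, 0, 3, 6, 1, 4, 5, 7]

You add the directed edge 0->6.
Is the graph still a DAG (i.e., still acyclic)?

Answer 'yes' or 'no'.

Given toposort: [2, 0, 3, 6, 1, 4, 5, 7]
Position of 0: index 1; position of 6: index 3
New edge 0->6: forward
Forward edge: respects the existing order. Still a DAG, same toposort still valid.
Still a DAG? yes

Answer: yes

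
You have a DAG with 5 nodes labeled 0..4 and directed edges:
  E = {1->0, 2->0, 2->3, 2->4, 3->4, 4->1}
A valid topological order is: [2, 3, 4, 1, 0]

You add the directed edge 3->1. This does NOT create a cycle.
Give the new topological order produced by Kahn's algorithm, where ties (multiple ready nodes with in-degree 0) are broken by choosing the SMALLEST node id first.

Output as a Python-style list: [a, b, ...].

Answer: [2, 3, 4, 1, 0]

Derivation:
Old toposort: [2, 3, 4, 1, 0]
Added edge: 3->1
Position of 3 (1) < position of 1 (3). Old order still valid.
Run Kahn's algorithm (break ties by smallest node id):
  initial in-degrees: [2, 2, 0, 1, 2]
  ready (indeg=0): [2]
  pop 2: indeg[0]->1; indeg[3]->0; indeg[4]->1 | ready=[3] | order so far=[2]
  pop 3: indeg[1]->1; indeg[4]->0 | ready=[4] | order so far=[2, 3]
  pop 4: indeg[1]->0 | ready=[1] | order so far=[2, 3, 4]
  pop 1: indeg[0]->0 | ready=[0] | order so far=[2, 3, 4, 1]
  pop 0: no out-edges | ready=[] | order so far=[2, 3, 4, 1, 0]
  Result: [2, 3, 4, 1, 0]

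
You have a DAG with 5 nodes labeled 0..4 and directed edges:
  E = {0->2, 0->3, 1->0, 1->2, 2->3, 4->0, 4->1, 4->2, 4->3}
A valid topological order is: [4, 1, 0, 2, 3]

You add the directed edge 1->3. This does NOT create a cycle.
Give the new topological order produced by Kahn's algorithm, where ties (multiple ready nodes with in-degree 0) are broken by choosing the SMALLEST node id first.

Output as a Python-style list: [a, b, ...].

Old toposort: [4, 1, 0, 2, 3]
Added edge: 1->3
Position of 1 (1) < position of 3 (4). Old order still valid.
Run Kahn's algorithm (break ties by smallest node id):
  initial in-degrees: [2, 1, 3, 4, 0]
  ready (indeg=0): [4]
  pop 4: indeg[0]->1; indeg[1]->0; indeg[2]->2; indeg[3]->3 | ready=[1] | order so far=[4]
  pop 1: indeg[0]->0; indeg[2]->1; indeg[3]->2 | ready=[0] | order so far=[4, 1]
  pop 0: indeg[2]->0; indeg[3]->1 | ready=[2] | order so far=[4, 1, 0]
  pop 2: indeg[3]->0 | ready=[3] | order so far=[4, 1, 0, 2]
  pop 3: no out-edges | ready=[] | order so far=[4, 1, 0, 2, 3]
  Result: [4, 1, 0, 2, 3]

Answer: [4, 1, 0, 2, 3]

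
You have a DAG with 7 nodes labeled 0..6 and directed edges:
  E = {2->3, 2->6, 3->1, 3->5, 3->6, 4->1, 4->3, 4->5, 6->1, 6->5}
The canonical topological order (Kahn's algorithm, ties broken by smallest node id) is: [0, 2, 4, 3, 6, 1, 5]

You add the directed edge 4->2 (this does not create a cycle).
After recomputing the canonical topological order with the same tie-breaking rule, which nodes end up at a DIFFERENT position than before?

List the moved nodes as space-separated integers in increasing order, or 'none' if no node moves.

Old toposort: [0, 2, 4, 3, 6, 1, 5]
Added edge 4->2
Recompute Kahn (smallest-id tiebreak):
  initial in-degrees: [0, 3, 1, 2, 0, 3, 2]
  ready (indeg=0): [0, 4]
  pop 0: no out-edges | ready=[4] | order so far=[0]
  pop 4: indeg[1]->2; indeg[2]->0; indeg[3]->1; indeg[5]->2 | ready=[2] | order so far=[0, 4]
  pop 2: indeg[3]->0; indeg[6]->1 | ready=[3] | order so far=[0, 4, 2]
  pop 3: indeg[1]->1; indeg[5]->1; indeg[6]->0 | ready=[6] | order so far=[0, 4, 2, 3]
  pop 6: indeg[1]->0; indeg[5]->0 | ready=[1, 5] | order so far=[0, 4, 2, 3, 6]
  pop 1: no out-edges | ready=[5] | order so far=[0, 4, 2, 3, 6, 1]
  pop 5: no out-edges | ready=[] | order so far=[0, 4, 2, 3, 6, 1, 5]
New canonical toposort: [0, 4, 2, 3, 6, 1, 5]
Compare positions:
  Node 0: index 0 -> 0 (same)
  Node 1: index 5 -> 5 (same)
  Node 2: index 1 -> 2 (moved)
  Node 3: index 3 -> 3 (same)
  Node 4: index 2 -> 1 (moved)
  Node 5: index 6 -> 6 (same)
  Node 6: index 4 -> 4 (same)
Nodes that changed position: 2 4

Answer: 2 4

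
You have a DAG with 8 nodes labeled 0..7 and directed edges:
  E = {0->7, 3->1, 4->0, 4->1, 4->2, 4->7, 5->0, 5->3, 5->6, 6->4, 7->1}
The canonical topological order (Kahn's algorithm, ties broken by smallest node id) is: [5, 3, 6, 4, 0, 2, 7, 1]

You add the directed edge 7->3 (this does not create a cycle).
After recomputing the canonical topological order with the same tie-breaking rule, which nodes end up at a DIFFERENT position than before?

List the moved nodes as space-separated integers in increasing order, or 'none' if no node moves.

Answer: 0 2 3 4 6 7

Derivation:
Old toposort: [5, 3, 6, 4, 0, 2, 7, 1]
Added edge 7->3
Recompute Kahn (smallest-id tiebreak):
  initial in-degrees: [2, 3, 1, 2, 1, 0, 1, 2]
  ready (indeg=0): [5]
  pop 5: indeg[0]->1; indeg[3]->1; indeg[6]->0 | ready=[6] | order so far=[5]
  pop 6: indeg[4]->0 | ready=[4] | order so far=[5, 6]
  pop 4: indeg[0]->0; indeg[1]->2; indeg[2]->0; indeg[7]->1 | ready=[0, 2] | order so far=[5, 6, 4]
  pop 0: indeg[7]->0 | ready=[2, 7] | order so far=[5, 6, 4, 0]
  pop 2: no out-edges | ready=[7] | order so far=[5, 6, 4, 0, 2]
  pop 7: indeg[1]->1; indeg[3]->0 | ready=[3] | order so far=[5, 6, 4, 0, 2, 7]
  pop 3: indeg[1]->0 | ready=[1] | order so far=[5, 6, 4, 0, 2, 7, 3]
  pop 1: no out-edges | ready=[] | order so far=[5, 6, 4, 0, 2, 7, 3, 1]
New canonical toposort: [5, 6, 4, 0, 2, 7, 3, 1]
Compare positions:
  Node 0: index 4 -> 3 (moved)
  Node 1: index 7 -> 7 (same)
  Node 2: index 5 -> 4 (moved)
  Node 3: index 1 -> 6 (moved)
  Node 4: index 3 -> 2 (moved)
  Node 5: index 0 -> 0 (same)
  Node 6: index 2 -> 1 (moved)
  Node 7: index 6 -> 5 (moved)
Nodes that changed position: 0 2 3 4 6 7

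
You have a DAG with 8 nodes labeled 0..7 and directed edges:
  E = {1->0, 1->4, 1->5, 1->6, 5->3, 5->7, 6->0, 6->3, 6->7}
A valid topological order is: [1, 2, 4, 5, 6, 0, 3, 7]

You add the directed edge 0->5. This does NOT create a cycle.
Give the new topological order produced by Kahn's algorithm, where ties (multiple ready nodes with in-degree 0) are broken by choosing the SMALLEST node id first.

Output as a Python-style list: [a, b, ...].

Answer: [1, 2, 4, 6, 0, 5, 3, 7]

Derivation:
Old toposort: [1, 2, 4, 5, 6, 0, 3, 7]
Added edge: 0->5
Position of 0 (5) > position of 5 (3). Must reorder: 0 must now come before 5.
Run Kahn's algorithm (break ties by smallest node id):
  initial in-degrees: [2, 0, 0, 2, 1, 2, 1, 2]
  ready (indeg=0): [1, 2]
  pop 1: indeg[0]->1; indeg[4]->0; indeg[5]->1; indeg[6]->0 | ready=[2, 4, 6] | order so far=[1]
  pop 2: no out-edges | ready=[4, 6] | order so far=[1, 2]
  pop 4: no out-edges | ready=[6] | order so far=[1, 2, 4]
  pop 6: indeg[0]->0; indeg[3]->1; indeg[7]->1 | ready=[0] | order so far=[1, 2, 4, 6]
  pop 0: indeg[5]->0 | ready=[5] | order so far=[1, 2, 4, 6, 0]
  pop 5: indeg[3]->0; indeg[7]->0 | ready=[3, 7] | order so far=[1, 2, 4, 6, 0, 5]
  pop 3: no out-edges | ready=[7] | order so far=[1, 2, 4, 6, 0, 5, 3]
  pop 7: no out-edges | ready=[] | order so far=[1, 2, 4, 6, 0, 5, 3, 7]
  Result: [1, 2, 4, 6, 0, 5, 3, 7]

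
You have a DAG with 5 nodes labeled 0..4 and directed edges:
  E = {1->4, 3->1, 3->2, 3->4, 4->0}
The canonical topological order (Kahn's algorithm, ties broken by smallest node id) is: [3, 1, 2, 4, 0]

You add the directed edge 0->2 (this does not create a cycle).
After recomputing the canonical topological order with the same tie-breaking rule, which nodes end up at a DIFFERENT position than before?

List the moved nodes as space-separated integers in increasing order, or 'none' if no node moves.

Old toposort: [3, 1, 2, 4, 0]
Added edge 0->2
Recompute Kahn (smallest-id tiebreak):
  initial in-degrees: [1, 1, 2, 0, 2]
  ready (indeg=0): [3]
  pop 3: indeg[1]->0; indeg[2]->1; indeg[4]->1 | ready=[1] | order so far=[3]
  pop 1: indeg[4]->0 | ready=[4] | order so far=[3, 1]
  pop 4: indeg[0]->0 | ready=[0] | order so far=[3, 1, 4]
  pop 0: indeg[2]->0 | ready=[2] | order so far=[3, 1, 4, 0]
  pop 2: no out-edges | ready=[] | order so far=[3, 1, 4, 0, 2]
New canonical toposort: [3, 1, 4, 0, 2]
Compare positions:
  Node 0: index 4 -> 3 (moved)
  Node 1: index 1 -> 1 (same)
  Node 2: index 2 -> 4 (moved)
  Node 3: index 0 -> 0 (same)
  Node 4: index 3 -> 2 (moved)
Nodes that changed position: 0 2 4

Answer: 0 2 4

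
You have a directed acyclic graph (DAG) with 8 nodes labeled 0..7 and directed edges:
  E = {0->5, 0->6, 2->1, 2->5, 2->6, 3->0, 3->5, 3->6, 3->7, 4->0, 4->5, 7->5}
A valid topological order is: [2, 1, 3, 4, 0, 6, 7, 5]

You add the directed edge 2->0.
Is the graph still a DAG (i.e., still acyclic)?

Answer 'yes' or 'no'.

Given toposort: [2, 1, 3, 4, 0, 6, 7, 5]
Position of 2: index 0; position of 0: index 4
New edge 2->0: forward
Forward edge: respects the existing order. Still a DAG, same toposort still valid.
Still a DAG? yes

Answer: yes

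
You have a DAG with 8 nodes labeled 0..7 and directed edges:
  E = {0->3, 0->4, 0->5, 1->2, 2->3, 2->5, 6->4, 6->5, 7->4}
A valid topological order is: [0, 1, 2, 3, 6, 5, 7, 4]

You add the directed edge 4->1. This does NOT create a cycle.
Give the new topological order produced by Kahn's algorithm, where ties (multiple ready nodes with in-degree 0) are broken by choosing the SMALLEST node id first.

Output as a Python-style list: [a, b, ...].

Old toposort: [0, 1, 2, 3, 6, 5, 7, 4]
Added edge: 4->1
Position of 4 (7) > position of 1 (1). Must reorder: 4 must now come before 1.
Run Kahn's algorithm (break ties by smallest node id):
  initial in-degrees: [0, 1, 1, 2, 3, 3, 0, 0]
  ready (indeg=0): [0, 6, 7]
  pop 0: indeg[3]->1; indeg[4]->2; indeg[5]->2 | ready=[6, 7] | order so far=[0]
  pop 6: indeg[4]->1; indeg[5]->1 | ready=[7] | order so far=[0, 6]
  pop 7: indeg[4]->0 | ready=[4] | order so far=[0, 6, 7]
  pop 4: indeg[1]->0 | ready=[1] | order so far=[0, 6, 7, 4]
  pop 1: indeg[2]->0 | ready=[2] | order so far=[0, 6, 7, 4, 1]
  pop 2: indeg[3]->0; indeg[5]->0 | ready=[3, 5] | order so far=[0, 6, 7, 4, 1, 2]
  pop 3: no out-edges | ready=[5] | order so far=[0, 6, 7, 4, 1, 2, 3]
  pop 5: no out-edges | ready=[] | order so far=[0, 6, 7, 4, 1, 2, 3, 5]
  Result: [0, 6, 7, 4, 1, 2, 3, 5]

Answer: [0, 6, 7, 4, 1, 2, 3, 5]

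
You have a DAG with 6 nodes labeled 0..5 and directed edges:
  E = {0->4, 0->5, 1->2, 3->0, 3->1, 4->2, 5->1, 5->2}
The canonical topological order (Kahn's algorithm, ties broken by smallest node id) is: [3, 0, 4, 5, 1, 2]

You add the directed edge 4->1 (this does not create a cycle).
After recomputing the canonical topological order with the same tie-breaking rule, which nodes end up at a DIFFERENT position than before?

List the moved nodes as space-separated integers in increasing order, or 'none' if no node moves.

Answer: none

Derivation:
Old toposort: [3, 0, 4, 5, 1, 2]
Added edge 4->1
Recompute Kahn (smallest-id tiebreak):
  initial in-degrees: [1, 3, 3, 0, 1, 1]
  ready (indeg=0): [3]
  pop 3: indeg[0]->0; indeg[1]->2 | ready=[0] | order so far=[3]
  pop 0: indeg[4]->0; indeg[5]->0 | ready=[4, 5] | order so far=[3, 0]
  pop 4: indeg[1]->1; indeg[2]->2 | ready=[5] | order so far=[3, 0, 4]
  pop 5: indeg[1]->0; indeg[2]->1 | ready=[1] | order so far=[3, 0, 4, 5]
  pop 1: indeg[2]->0 | ready=[2] | order so far=[3, 0, 4, 5, 1]
  pop 2: no out-edges | ready=[] | order so far=[3, 0, 4, 5, 1, 2]
New canonical toposort: [3, 0, 4, 5, 1, 2]
Compare positions:
  Node 0: index 1 -> 1 (same)
  Node 1: index 4 -> 4 (same)
  Node 2: index 5 -> 5 (same)
  Node 3: index 0 -> 0 (same)
  Node 4: index 2 -> 2 (same)
  Node 5: index 3 -> 3 (same)
Nodes that changed position: none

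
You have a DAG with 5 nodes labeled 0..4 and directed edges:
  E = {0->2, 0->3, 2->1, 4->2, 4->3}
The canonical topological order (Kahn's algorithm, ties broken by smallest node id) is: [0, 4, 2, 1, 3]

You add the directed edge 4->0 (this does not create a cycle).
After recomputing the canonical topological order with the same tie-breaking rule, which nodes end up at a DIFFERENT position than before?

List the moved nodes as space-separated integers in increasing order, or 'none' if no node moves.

Answer: 0 4

Derivation:
Old toposort: [0, 4, 2, 1, 3]
Added edge 4->0
Recompute Kahn (smallest-id tiebreak):
  initial in-degrees: [1, 1, 2, 2, 0]
  ready (indeg=0): [4]
  pop 4: indeg[0]->0; indeg[2]->1; indeg[3]->1 | ready=[0] | order so far=[4]
  pop 0: indeg[2]->0; indeg[3]->0 | ready=[2, 3] | order so far=[4, 0]
  pop 2: indeg[1]->0 | ready=[1, 3] | order so far=[4, 0, 2]
  pop 1: no out-edges | ready=[3] | order so far=[4, 0, 2, 1]
  pop 3: no out-edges | ready=[] | order so far=[4, 0, 2, 1, 3]
New canonical toposort: [4, 0, 2, 1, 3]
Compare positions:
  Node 0: index 0 -> 1 (moved)
  Node 1: index 3 -> 3 (same)
  Node 2: index 2 -> 2 (same)
  Node 3: index 4 -> 4 (same)
  Node 4: index 1 -> 0 (moved)
Nodes that changed position: 0 4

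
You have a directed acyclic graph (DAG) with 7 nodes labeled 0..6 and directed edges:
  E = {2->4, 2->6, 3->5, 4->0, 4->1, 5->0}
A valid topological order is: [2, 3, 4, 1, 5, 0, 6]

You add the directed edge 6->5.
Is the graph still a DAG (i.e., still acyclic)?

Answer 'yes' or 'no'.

Given toposort: [2, 3, 4, 1, 5, 0, 6]
Position of 6: index 6; position of 5: index 4
New edge 6->5: backward (u after v in old order)
Backward edge: old toposort is now invalid. Check if this creates a cycle.
Does 5 already reach 6? Reachable from 5: [0, 5]. NO -> still a DAG (reorder needed).
Still a DAG? yes

Answer: yes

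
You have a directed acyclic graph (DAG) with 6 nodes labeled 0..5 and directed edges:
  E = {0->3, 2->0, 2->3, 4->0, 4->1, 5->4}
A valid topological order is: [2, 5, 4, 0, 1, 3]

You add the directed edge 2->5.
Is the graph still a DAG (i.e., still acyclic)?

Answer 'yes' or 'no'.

Answer: yes

Derivation:
Given toposort: [2, 5, 4, 0, 1, 3]
Position of 2: index 0; position of 5: index 1
New edge 2->5: forward
Forward edge: respects the existing order. Still a DAG, same toposort still valid.
Still a DAG? yes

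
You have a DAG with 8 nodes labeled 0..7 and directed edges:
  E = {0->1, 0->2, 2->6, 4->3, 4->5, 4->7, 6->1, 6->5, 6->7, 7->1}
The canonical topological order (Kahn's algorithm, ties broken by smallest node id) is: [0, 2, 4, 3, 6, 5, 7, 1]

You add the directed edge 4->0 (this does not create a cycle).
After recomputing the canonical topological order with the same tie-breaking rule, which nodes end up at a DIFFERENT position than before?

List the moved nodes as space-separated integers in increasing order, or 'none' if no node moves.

Old toposort: [0, 2, 4, 3, 6, 5, 7, 1]
Added edge 4->0
Recompute Kahn (smallest-id tiebreak):
  initial in-degrees: [1, 3, 1, 1, 0, 2, 1, 2]
  ready (indeg=0): [4]
  pop 4: indeg[0]->0; indeg[3]->0; indeg[5]->1; indeg[7]->1 | ready=[0, 3] | order so far=[4]
  pop 0: indeg[1]->2; indeg[2]->0 | ready=[2, 3] | order so far=[4, 0]
  pop 2: indeg[6]->0 | ready=[3, 6] | order so far=[4, 0, 2]
  pop 3: no out-edges | ready=[6] | order so far=[4, 0, 2, 3]
  pop 6: indeg[1]->1; indeg[5]->0; indeg[7]->0 | ready=[5, 7] | order so far=[4, 0, 2, 3, 6]
  pop 5: no out-edges | ready=[7] | order so far=[4, 0, 2, 3, 6, 5]
  pop 7: indeg[1]->0 | ready=[1] | order so far=[4, 0, 2, 3, 6, 5, 7]
  pop 1: no out-edges | ready=[] | order so far=[4, 0, 2, 3, 6, 5, 7, 1]
New canonical toposort: [4, 0, 2, 3, 6, 5, 7, 1]
Compare positions:
  Node 0: index 0 -> 1 (moved)
  Node 1: index 7 -> 7 (same)
  Node 2: index 1 -> 2 (moved)
  Node 3: index 3 -> 3 (same)
  Node 4: index 2 -> 0 (moved)
  Node 5: index 5 -> 5 (same)
  Node 6: index 4 -> 4 (same)
  Node 7: index 6 -> 6 (same)
Nodes that changed position: 0 2 4

Answer: 0 2 4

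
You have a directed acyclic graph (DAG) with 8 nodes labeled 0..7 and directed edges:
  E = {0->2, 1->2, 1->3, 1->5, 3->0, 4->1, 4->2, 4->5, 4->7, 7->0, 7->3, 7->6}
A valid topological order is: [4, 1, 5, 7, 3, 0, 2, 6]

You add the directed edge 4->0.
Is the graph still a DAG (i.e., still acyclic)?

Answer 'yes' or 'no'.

Answer: yes

Derivation:
Given toposort: [4, 1, 5, 7, 3, 0, 2, 6]
Position of 4: index 0; position of 0: index 5
New edge 4->0: forward
Forward edge: respects the existing order. Still a DAG, same toposort still valid.
Still a DAG? yes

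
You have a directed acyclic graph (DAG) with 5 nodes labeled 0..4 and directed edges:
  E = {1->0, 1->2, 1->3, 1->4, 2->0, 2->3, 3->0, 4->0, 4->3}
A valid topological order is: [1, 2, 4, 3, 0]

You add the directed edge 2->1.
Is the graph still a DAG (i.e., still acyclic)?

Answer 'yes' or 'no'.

Given toposort: [1, 2, 4, 3, 0]
Position of 2: index 1; position of 1: index 0
New edge 2->1: backward (u after v in old order)
Backward edge: old toposort is now invalid. Check if this creates a cycle.
Does 1 already reach 2? Reachable from 1: [0, 1, 2, 3, 4]. YES -> cycle!
Still a DAG? no

Answer: no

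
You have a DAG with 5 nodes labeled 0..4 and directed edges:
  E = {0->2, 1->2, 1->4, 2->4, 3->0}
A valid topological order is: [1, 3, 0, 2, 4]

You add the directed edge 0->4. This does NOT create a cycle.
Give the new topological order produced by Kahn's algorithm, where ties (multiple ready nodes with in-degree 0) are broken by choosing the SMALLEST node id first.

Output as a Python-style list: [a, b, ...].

Old toposort: [1, 3, 0, 2, 4]
Added edge: 0->4
Position of 0 (2) < position of 4 (4). Old order still valid.
Run Kahn's algorithm (break ties by smallest node id):
  initial in-degrees: [1, 0, 2, 0, 3]
  ready (indeg=0): [1, 3]
  pop 1: indeg[2]->1; indeg[4]->2 | ready=[3] | order so far=[1]
  pop 3: indeg[0]->0 | ready=[0] | order so far=[1, 3]
  pop 0: indeg[2]->0; indeg[4]->1 | ready=[2] | order so far=[1, 3, 0]
  pop 2: indeg[4]->0 | ready=[4] | order so far=[1, 3, 0, 2]
  pop 4: no out-edges | ready=[] | order so far=[1, 3, 0, 2, 4]
  Result: [1, 3, 0, 2, 4]

Answer: [1, 3, 0, 2, 4]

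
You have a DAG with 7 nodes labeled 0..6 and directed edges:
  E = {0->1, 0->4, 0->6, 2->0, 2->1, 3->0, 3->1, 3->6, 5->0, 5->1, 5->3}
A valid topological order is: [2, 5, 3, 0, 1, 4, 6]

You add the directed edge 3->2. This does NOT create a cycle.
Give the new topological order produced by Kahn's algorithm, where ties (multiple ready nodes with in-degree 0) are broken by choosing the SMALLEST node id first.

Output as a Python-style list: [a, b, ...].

Old toposort: [2, 5, 3, 0, 1, 4, 6]
Added edge: 3->2
Position of 3 (2) > position of 2 (0). Must reorder: 3 must now come before 2.
Run Kahn's algorithm (break ties by smallest node id):
  initial in-degrees: [3, 4, 1, 1, 1, 0, 2]
  ready (indeg=0): [5]
  pop 5: indeg[0]->2; indeg[1]->3; indeg[3]->0 | ready=[3] | order so far=[5]
  pop 3: indeg[0]->1; indeg[1]->2; indeg[2]->0; indeg[6]->1 | ready=[2] | order so far=[5, 3]
  pop 2: indeg[0]->0; indeg[1]->1 | ready=[0] | order so far=[5, 3, 2]
  pop 0: indeg[1]->0; indeg[4]->0; indeg[6]->0 | ready=[1, 4, 6] | order so far=[5, 3, 2, 0]
  pop 1: no out-edges | ready=[4, 6] | order so far=[5, 3, 2, 0, 1]
  pop 4: no out-edges | ready=[6] | order so far=[5, 3, 2, 0, 1, 4]
  pop 6: no out-edges | ready=[] | order so far=[5, 3, 2, 0, 1, 4, 6]
  Result: [5, 3, 2, 0, 1, 4, 6]

Answer: [5, 3, 2, 0, 1, 4, 6]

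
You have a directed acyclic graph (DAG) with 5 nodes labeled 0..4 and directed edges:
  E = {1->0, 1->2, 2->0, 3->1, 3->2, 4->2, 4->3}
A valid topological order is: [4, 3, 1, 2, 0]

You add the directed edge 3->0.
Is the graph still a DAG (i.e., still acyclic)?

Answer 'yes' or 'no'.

Given toposort: [4, 3, 1, 2, 0]
Position of 3: index 1; position of 0: index 4
New edge 3->0: forward
Forward edge: respects the existing order. Still a DAG, same toposort still valid.
Still a DAG? yes

Answer: yes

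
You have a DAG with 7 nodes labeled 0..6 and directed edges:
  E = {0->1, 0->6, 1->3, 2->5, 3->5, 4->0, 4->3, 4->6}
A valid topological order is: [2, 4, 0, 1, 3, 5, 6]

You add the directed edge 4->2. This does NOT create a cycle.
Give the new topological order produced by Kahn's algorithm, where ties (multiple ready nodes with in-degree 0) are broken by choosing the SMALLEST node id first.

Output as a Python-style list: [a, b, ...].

Old toposort: [2, 4, 0, 1, 3, 5, 6]
Added edge: 4->2
Position of 4 (1) > position of 2 (0). Must reorder: 4 must now come before 2.
Run Kahn's algorithm (break ties by smallest node id):
  initial in-degrees: [1, 1, 1, 2, 0, 2, 2]
  ready (indeg=0): [4]
  pop 4: indeg[0]->0; indeg[2]->0; indeg[3]->1; indeg[6]->1 | ready=[0, 2] | order so far=[4]
  pop 0: indeg[1]->0; indeg[6]->0 | ready=[1, 2, 6] | order so far=[4, 0]
  pop 1: indeg[3]->0 | ready=[2, 3, 6] | order so far=[4, 0, 1]
  pop 2: indeg[5]->1 | ready=[3, 6] | order so far=[4, 0, 1, 2]
  pop 3: indeg[5]->0 | ready=[5, 6] | order so far=[4, 0, 1, 2, 3]
  pop 5: no out-edges | ready=[6] | order so far=[4, 0, 1, 2, 3, 5]
  pop 6: no out-edges | ready=[] | order so far=[4, 0, 1, 2, 3, 5, 6]
  Result: [4, 0, 1, 2, 3, 5, 6]

Answer: [4, 0, 1, 2, 3, 5, 6]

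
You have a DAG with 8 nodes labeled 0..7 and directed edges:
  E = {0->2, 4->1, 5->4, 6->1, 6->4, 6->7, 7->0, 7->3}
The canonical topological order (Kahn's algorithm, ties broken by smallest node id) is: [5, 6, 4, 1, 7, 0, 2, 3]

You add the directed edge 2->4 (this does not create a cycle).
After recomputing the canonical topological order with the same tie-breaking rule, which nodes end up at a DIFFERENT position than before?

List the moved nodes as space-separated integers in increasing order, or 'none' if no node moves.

Old toposort: [5, 6, 4, 1, 7, 0, 2, 3]
Added edge 2->4
Recompute Kahn (smallest-id tiebreak):
  initial in-degrees: [1, 2, 1, 1, 3, 0, 0, 1]
  ready (indeg=0): [5, 6]
  pop 5: indeg[4]->2 | ready=[6] | order so far=[5]
  pop 6: indeg[1]->1; indeg[4]->1; indeg[7]->0 | ready=[7] | order so far=[5, 6]
  pop 7: indeg[0]->0; indeg[3]->0 | ready=[0, 3] | order so far=[5, 6, 7]
  pop 0: indeg[2]->0 | ready=[2, 3] | order so far=[5, 6, 7, 0]
  pop 2: indeg[4]->0 | ready=[3, 4] | order so far=[5, 6, 7, 0, 2]
  pop 3: no out-edges | ready=[4] | order so far=[5, 6, 7, 0, 2, 3]
  pop 4: indeg[1]->0 | ready=[1] | order so far=[5, 6, 7, 0, 2, 3, 4]
  pop 1: no out-edges | ready=[] | order so far=[5, 6, 7, 0, 2, 3, 4, 1]
New canonical toposort: [5, 6, 7, 0, 2, 3, 4, 1]
Compare positions:
  Node 0: index 5 -> 3 (moved)
  Node 1: index 3 -> 7 (moved)
  Node 2: index 6 -> 4 (moved)
  Node 3: index 7 -> 5 (moved)
  Node 4: index 2 -> 6 (moved)
  Node 5: index 0 -> 0 (same)
  Node 6: index 1 -> 1 (same)
  Node 7: index 4 -> 2 (moved)
Nodes that changed position: 0 1 2 3 4 7

Answer: 0 1 2 3 4 7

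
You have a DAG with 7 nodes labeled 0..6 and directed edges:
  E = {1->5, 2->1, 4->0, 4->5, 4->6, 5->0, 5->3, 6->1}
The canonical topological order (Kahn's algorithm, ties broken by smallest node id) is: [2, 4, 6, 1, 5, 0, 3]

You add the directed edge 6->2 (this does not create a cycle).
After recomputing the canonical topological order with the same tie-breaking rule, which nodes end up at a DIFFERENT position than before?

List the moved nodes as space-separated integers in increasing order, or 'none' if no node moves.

Old toposort: [2, 4, 6, 1, 5, 0, 3]
Added edge 6->2
Recompute Kahn (smallest-id tiebreak):
  initial in-degrees: [2, 2, 1, 1, 0, 2, 1]
  ready (indeg=0): [4]
  pop 4: indeg[0]->1; indeg[5]->1; indeg[6]->0 | ready=[6] | order so far=[4]
  pop 6: indeg[1]->1; indeg[2]->0 | ready=[2] | order so far=[4, 6]
  pop 2: indeg[1]->0 | ready=[1] | order so far=[4, 6, 2]
  pop 1: indeg[5]->0 | ready=[5] | order so far=[4, 6, 2, 1]
  pop 5: indeg[0]->0; indeg[3]->0 | ready=[0, 3] | order so far=[4, 6, 2, 1, 5]
  pop 0: no out-edges | ready=[3] | order so far=[4, 6, 2, 1, 5, 0]
  pop 3: no out-edges | ready=[] | order so far=[4, 6, 2, 1, 5, 0, 3]
New canonical toposort: [4, 6, 2, 1, 5, 0, 3]
Compare positions:
  Node 0: index 5 -> 5 (same)
  Node 1: index 3 -> 3 (same)
  Node 2: index 0 -> 2 (moved)
  Node 3: index 6 -> 6 (same)
  Node 4: index 1 -> 0 (moved)
  Node 5: index 4 -> 4 (same)
  Node 6: index 2 -> 1 (moved)
Nodes that changed position: 2 4 6

Answer: 2 4 6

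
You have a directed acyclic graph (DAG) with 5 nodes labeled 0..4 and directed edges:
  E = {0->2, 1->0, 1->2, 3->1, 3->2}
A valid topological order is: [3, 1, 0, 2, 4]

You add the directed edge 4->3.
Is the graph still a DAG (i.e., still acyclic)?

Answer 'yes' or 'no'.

Given toposort: [3, 1, 0, 2, 4]
Position of 4: index 4; position of 3: index 0
New edge 4->3: backward (u after v in old order)
Backward edge: old toposort is now invalid. Check if this creates a cycle.
Does 3 already reach 4? Reachable from 3: [0, 1, 2, 3]. NO -> still a DAG (reorder needed).
Still a DAG? yes

Answer: yes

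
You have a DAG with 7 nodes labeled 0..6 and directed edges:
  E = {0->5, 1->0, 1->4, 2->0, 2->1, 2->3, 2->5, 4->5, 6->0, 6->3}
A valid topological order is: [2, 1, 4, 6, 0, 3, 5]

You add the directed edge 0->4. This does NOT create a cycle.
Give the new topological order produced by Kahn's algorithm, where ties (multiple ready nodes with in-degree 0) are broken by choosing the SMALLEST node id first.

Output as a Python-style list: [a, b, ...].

Answer: [2, 1, 6, 0, 3, 4, 5]

Derivation:
Old toposort: [2, 1, 4, 6, 0, 3, 5]
Added edge: 0->4
Position of 0 (4) > position of 4 (2). Must reorder: 0 must now come before 4.
Run Kahn's algorithm (break ties by smallest node id):
  initial in-degrees: [3, 1, 0, 2, 2, 3, 0]
  ready (indeg=0): [2, 6]
  pop 2: indeg[0]->2; indeg[1]->0; indeg[3]->1; indeg[5]->2 | ready=[1, 6] | order so far=[2]
  pop 1: indeg[0]->1; indeg[4]->1 | ready=[6] | order so far=[2, 1]
  pop 6: indeg[0]->0; indeg[3]->0 | ready=[0, 3] | order so far=[2, 1, 6]
  pop 0: indeg[4]->0; indeg[5]->1 | ready=[3, 4] | order so far=[2, 1, 6, 0]
  pop 3: no out-edges | ready=[4] | order so far=[2, 1, 6, 0, 3]
  pop 4: indeg[5]->0 | ready=[5] | order so far=[2, 1, 6, 0, 3, 4]
  pop 5: no out-edges | ready=[] | order so far=[2, 1, 6, 0, 3, 4, 5]
  Result: [2, 1, 6, 0, 3, 4, 5]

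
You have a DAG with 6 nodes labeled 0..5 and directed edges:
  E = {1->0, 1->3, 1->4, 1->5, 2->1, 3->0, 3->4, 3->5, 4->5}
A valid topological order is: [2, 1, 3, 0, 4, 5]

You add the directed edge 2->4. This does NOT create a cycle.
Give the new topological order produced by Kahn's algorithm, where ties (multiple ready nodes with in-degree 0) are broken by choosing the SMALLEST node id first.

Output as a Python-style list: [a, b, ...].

Old toposort: [2, 1, 3, 0, 4, 5]
Added edge: 2->4
Position of 2 (0) < position of 4 (4). Old order still valid.
Run Kahn's algorithm (break ties by smallest node id):
  initial in-degrees: [2, 1, 0, 1, 3, 3]
  ready (indeg=0): [2]
  pop 2: indeg[1]->0; indeg[4]->2 | ready=[1] | order so far=[2]
  pop 1: indeg[0]->1; indeg[3]->0; indeg[4]->1; indeg[5]->2 | ready=[3] | order so far=[2, 1]
  pop 3: indeg[0]->0; indeg[4]->0; indeg[5]->1 | ready=[0, 4] | order so far=[2, 1, 3]
  pop 0: no out-edges | ready=[4] | order so far=[2, 1, 3, 0]
  pop 4: indeg[5]->0 | ready=[5] | order so far=[2, 1, 3, 0, 4]
  pop 5: no out-edges | ready=[] | order so far=[2, 1, 3, 0, 4, 5]
  Result: [2, 1, 3, 0, 4, 5]

Answer: [2, 1, 3, 0, 4, 5]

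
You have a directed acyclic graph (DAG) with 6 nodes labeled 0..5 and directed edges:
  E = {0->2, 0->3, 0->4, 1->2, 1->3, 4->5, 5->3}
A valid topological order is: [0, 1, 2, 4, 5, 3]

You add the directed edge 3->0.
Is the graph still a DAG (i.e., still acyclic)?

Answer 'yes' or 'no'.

Answer: no

Derivation:
Given toposort: [0, 1, 2, 4, 5, 3]
Position of 3: index 5; position of 0: index 0
New edge 3->0: backward (u after v in old order)
Backward edge: old toposort is now invalid. Check if this creates a cycle.
Does 0 already reach 3? Reachable from 0: [0, 2, 3, 4, 5]. YES -> cycle!
Still a DAG? no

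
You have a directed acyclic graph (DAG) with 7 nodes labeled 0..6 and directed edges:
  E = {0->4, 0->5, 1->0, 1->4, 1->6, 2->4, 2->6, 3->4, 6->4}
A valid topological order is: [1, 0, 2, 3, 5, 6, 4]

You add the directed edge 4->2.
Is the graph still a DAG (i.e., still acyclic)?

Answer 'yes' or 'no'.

Answer: no

Derivation:
Given toposort: [1, 0, 2, 3, 5, 6, 4]
Position of 4: index 6; position of 2: index 2
New edge 4->2: backward (u after v in old order)
Backward edge: old toposort is now invalid. Check if this creates a cycle.
Does 2 already reach 4? Reachable from 2: [2, 4, 6]. YES -> cycle!
Still a DAG? no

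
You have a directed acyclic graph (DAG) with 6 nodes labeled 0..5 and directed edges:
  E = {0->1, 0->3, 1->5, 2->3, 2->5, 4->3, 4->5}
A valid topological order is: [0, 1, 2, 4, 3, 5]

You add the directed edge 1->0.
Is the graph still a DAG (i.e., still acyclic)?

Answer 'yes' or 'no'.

Answer: no

Derivation:
Given toposort: [0, 1, 2, 4, 3, 5]
Position of 1: index 1; position of 0: index 0
New edge 1->0: backward (u after v in old order)
Backward edge: old toposort is now invalid. Check if this creates a cycle.
Does 0 already reach 1? Reachable from 0: [0, 1, 3, 5]. YES -> cycle!
Still a DAG? no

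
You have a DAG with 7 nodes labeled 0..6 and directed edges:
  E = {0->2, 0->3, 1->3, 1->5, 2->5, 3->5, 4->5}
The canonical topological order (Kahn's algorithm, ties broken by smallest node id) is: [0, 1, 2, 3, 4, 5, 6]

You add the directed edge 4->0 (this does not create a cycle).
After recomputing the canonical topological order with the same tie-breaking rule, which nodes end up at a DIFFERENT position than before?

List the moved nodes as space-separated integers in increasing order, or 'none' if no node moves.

Old toposort: [0, 1, 2, 3, 4, 5, 6]
Added edge 4->0
Recompute Kahn (smallest-id tiebreak):
  initial in-degrees: [1, 0, 1, 2, 0, 4, 0]
  ready (indeg=0): [1, 4, 6]
  pop 1: indeg[3]->1; indeg[5]->3 | ready=[4, 6] | order so far=[1]
  pop 4: indeg[0]->0; indeg[5]->2 | ready=[0, 6] | order so far=[1, 4]
  pop 0: indeg[2]->0; indeg[3]->0 | ready=[2, 3, 6] | order so far=[1, 4, 0]
  pop 2: indeg[5]->1 | ready=[3, 6] | order so far=[1, 4, 0, 2]
  pop 3: indeg[5]->0 | ready=[5, 6] | order so far=[1, 4, 0, 2, 3]
  pop 5: no out-edges | ready=[6] | order so far=[1, 4, 0, 2, 3, 5]
  pop 6: no out-edges | ready=[] | order so far=[1, 4, 0, 2, 3, 5, 6]
New canonical toposort: [1, 4, 0, 2, 3, 5, 6]
Compare positions:
  Node 0: index 0 -> 2 (moved)
  Node 1: index 1 -> 0 (moved)
  Node 2: index 2 -> 3 (moved)
  Node 3: index 3 -> 4 (moved)
  Node 4: index 4 -> 1 (moved)
  Node 5: index 5 -> 5 (same)
  Node 6: index 6 -> 6 (same)
Nodes that changed position: 0 1 2 3 4

Answer: 0 1 2 3 4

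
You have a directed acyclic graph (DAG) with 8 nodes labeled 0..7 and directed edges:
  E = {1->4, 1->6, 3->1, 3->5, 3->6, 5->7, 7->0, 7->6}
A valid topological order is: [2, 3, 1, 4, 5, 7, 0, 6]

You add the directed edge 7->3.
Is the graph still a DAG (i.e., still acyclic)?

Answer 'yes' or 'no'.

Given toposort: [2, 3, 1, 4, 5, 7, 0, 6]
Position of 7: index 5; position of 3: index 1
New edge 7->3: backward (u after v in old order)
Backward edge: old toposort is now invalid. Check if this creates a cycle.
Does 3 already reach 7? Reachable from 3: [0, 1, 3, 4, 5, 6, 7]. YES -> cycle!
Still a DAG? no

Answer: no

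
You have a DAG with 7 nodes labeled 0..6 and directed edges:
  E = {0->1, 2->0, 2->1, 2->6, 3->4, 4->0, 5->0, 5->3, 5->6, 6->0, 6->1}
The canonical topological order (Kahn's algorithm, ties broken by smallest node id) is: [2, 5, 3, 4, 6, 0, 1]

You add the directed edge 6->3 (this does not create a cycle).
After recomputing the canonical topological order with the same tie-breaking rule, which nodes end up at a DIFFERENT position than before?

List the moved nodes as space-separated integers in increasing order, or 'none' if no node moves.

Answer: 3 4 6

Derivation:
Old toposort: [2, 5, 3, 4, 6, 0, 1]
Added edge 6->3
Recompute Kahn (smallest-id tiebreak):
  initial in-degrees: [4, 3, 0, 2, 1, 0, 2]
  ready (indeg=0): [2, 5]
  pop 2: indeg[0]->3; indeg[1]->2; indeg[6]->1 | ready=[5] | order so far=[2]
  pop 5: indeg[0]->2; indeg[3]->1; indeg[6]->0 | ready=[6] | order so far=[2, 5]
  pop 6: indeg[0]->1; indeg[1]->1; indeg[3]->0 | ready=[3] | order so far=[2, 5, 6]
  pop 3: indeg[4]->0 | ready=[4] | order so far=[2, 5, 6, 3]
  pop 4: indeg[0]->0 | ready=[0] | order so far=[2, 5, 6, 3, 4]
  pop 0: indeg[1]->0 | ready=[1] | order so far=[2, 5, 6, 3, 4, 0]
  pop 1: no out-edges | ready=[] | order so far=[2, 5, 6, 3, 4, 0, 1]
New canonical toposort: [2, 5, 6, 3, 4, 0, 1]
Compare positions:
  Node 0: index 5 -> 5 (same)
  Node 1: index 6 -> 6 (same)
  Node 2: index 0 -> 0 (same)
  Node 3: index 2 -> 3 (moved)
  Node 4: index 3 -> 4 (moved)
  Node 5: index 1 -> 1 (same)
  Node 6: index 4 -> 2 (moved)
Nodes that changed position: 3 4 6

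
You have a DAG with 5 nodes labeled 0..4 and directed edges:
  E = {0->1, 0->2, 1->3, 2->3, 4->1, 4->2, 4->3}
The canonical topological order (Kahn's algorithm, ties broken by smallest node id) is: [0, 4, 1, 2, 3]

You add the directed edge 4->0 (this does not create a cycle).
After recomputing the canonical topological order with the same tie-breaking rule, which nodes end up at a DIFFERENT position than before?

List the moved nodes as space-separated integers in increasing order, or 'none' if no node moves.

Answer: 0 4

Derivation:
Old toposort: [0, 4, 1, 2, 3]
Added edge 4->0
Recompute Kahn (smallest-id tiebreak):
  initial in-degrees: [1, 2, 2, 3, 0]
  ready (indeg=0): [4]
  pop 4: indeg[0]->0; indeg[1]->1; indeg[2]->1; indeg[3]->2 | ready=[0] | order so far=[4]
  pop 0: indeg[1]->0; indeg[2]->0 | ready=[1, 2] | order so far=[4, 0]
  pop 1: indeg[3]->1 | ready=[2] | order so far=[4, 0, 1]
  pop 2: indeg[3]->0 | ready=[3] | order so far=[4, 0, 1, 2]
  pop 3: no out-edges | ready=[] | order so far=[4, 0, 1, 2, 3]
New canonical toposort: [4, 0, 1, 2, 3]
Compare positions:
  Node 0: index 0 -> 1 (moved)
  Node 1: index 2 -> 2 (same)
  Node 2: index 3 -> 3 (same)
  Node 3: index 4 -> 4 (same)
  Node 4: index 1 -> 0 (moved)
Nodes that changed position: 0 4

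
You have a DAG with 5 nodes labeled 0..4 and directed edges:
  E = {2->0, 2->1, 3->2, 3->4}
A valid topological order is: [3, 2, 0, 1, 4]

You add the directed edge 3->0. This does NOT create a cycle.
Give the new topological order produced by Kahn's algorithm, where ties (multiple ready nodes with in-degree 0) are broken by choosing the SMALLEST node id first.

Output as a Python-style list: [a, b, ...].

Answer: [3, 2, 0, 1, 4]

Derivation:
Old toposort: [3, 2, 0, 1, 4]
Added edge: 3->0
Position of 3 (0) < position of 0 (2). Old order still valid.
Run Kahn's algorithm (break ties by smallest node id):
  initial in-degrees: [2, 1, 1, 0, 1]
  ready (indeg=0): [3]
  pop 3: indeg[0]->1; indeg[2]->0; indeg[4]->0 | ready=[2, 4] | order so far=[3]
  pop 2: indeg[0]->0; indeg[1]->0 | ready=[0, 1, 4] | order so far=[3, 2]
  pop 0: no out-edges | ready=[1, 4] | order so far=[3, 2, 0]
  pop 1: no out-edges | ready=[4] | order so far=[3, 2, 0, 1]
  pop 4: no out-edges | ready=[] | order so far=[3, 2, 0, 1, 4]
  Result: [3, 2, 0, 1, 4]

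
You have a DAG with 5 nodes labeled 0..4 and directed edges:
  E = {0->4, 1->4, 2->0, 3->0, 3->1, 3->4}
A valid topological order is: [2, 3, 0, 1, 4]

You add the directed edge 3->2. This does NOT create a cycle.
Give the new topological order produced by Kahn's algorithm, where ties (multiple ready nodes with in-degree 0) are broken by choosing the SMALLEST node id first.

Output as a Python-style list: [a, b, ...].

Answer: [3, 1, 2, 0, 4]

Derivation:
Old toposort: [2, 3, 0, 1, 4]
Added edge: 3->2
Position of 3 (1) > position of 2 (0). Must reorder: 3 must now come before 2.
Run Kahn's algorithm (break ties by smallest node id):
  initial in-degrees: [2, 1, 1, 0, 3]
  ready (indeg=0): [3]
  pop 3: indeg[0]->1; indeg[1]->0; indeg[2]->0; indeg[4]->2 | ready=[1, 2] | order so far=[3]
  pop 1: indeg[4]->1 | ready=[2] | order so far=[3, 1]
  pop 2: indeg[0]->0 | ready=[0] | order so far=[3, 1, 2]
  pop 0: indeg[4]->0 | ready=[4] | order so far=[3, 1, 2, 0]
  pop 4: no out-edges | ready=[] | order so far=[3, 1, 2, 0, 4]
  Result: [3, 1, 2, 0, 4]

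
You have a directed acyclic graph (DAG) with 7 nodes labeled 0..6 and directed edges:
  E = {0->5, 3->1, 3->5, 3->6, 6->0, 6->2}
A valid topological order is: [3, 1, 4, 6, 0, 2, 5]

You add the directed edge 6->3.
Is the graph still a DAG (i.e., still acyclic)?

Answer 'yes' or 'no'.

Given toposort: [3, 1, 4, 6, 0, 2, 5]
Position of 6: index 3; position of 3: index 0
New edge 6->3: backward (u after v in old order)
Backward edge: old toposort is now invalid. Check if this creates a cycle.
Does 3 already reach 6? Reachable from 3: [0, 1, 2, 3, 5, 6]. YES -> cycle!
Still a DAG? no

Answer: no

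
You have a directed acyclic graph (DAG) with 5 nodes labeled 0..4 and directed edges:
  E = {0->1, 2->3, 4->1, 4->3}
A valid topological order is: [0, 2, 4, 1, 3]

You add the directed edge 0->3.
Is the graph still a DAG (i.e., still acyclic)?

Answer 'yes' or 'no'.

Given toposort: [0, 2, 4, 1, 3]
Position of 0: index 0; position of 3: index 4
New edge 0->3: forward
Forward edge: respects the existing order. Still a DAG, same toposort still valid.
Still a DAG? yes

Answer: yes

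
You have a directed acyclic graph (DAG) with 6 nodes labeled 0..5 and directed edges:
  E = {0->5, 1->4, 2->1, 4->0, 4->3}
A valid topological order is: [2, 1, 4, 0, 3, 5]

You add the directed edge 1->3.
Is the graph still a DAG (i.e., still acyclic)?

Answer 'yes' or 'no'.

Answer: yes

Derivation:
Given toposort: [2, 1, 4, 0, 3, 5]
Position of 1: index 1; position of 3: index 4
New edge 1->3: forward
Forward edge: respects the existing order. Still a DAG, same toposort still valid.
Still a DAG? yes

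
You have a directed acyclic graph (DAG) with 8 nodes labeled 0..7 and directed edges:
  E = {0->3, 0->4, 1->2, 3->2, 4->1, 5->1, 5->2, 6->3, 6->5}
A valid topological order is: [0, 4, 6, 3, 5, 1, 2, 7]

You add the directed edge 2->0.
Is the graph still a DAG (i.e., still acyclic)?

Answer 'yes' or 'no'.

Given toposort: [0, 4, 6, 3, 5, 1, 2, 7]
Position of 2: index 6; position of 0: index 0
New edge 2->0: backward (u after v in old order)
Backward edge: old toposort is now invalid. Check if this creates a cycle.
Does 0 already reach 2? Reachable from 0: [0, 1, 2, 3, 4]. YES -> cycle!
Still a DAG? no

Answer: no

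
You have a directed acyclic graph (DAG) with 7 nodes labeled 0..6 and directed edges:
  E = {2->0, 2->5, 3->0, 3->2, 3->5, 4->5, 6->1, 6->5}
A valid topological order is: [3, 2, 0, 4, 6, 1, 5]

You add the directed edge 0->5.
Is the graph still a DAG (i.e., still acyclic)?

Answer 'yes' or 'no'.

Given toposort: [3, 2, 0, 4, 6, 1, 5]
Position of 0: index 2; position of 5: index 6
New edge 0->5: forward
Forward edge: respects the existing order. Still a DAG, same toposort still valid.
Still a DAG? yes

Answer: yes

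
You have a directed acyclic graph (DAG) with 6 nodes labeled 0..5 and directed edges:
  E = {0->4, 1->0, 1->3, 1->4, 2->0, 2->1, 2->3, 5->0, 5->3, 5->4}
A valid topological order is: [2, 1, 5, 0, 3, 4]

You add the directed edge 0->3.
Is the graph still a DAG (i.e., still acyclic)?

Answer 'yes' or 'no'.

Given toposort: [2, 1, 5, 0, 3, 4]
Position of 0: index 3; position of 3: index 4
New edge 0->3: forward
Forward edge: respects the existing order. Still a DAG, same toposort still valid.
Still a DAG? yes

Answer: yes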